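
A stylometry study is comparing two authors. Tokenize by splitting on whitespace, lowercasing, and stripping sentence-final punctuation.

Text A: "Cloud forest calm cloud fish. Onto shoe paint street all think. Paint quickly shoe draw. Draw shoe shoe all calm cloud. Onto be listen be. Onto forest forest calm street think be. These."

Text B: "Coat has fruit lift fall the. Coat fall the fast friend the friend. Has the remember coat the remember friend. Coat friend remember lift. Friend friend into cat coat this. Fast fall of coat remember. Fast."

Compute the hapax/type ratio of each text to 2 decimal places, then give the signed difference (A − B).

-0.11

A: hapax=4, V=15, ratio=0.27
B: hapax=5, V=13, ratio=0.38
Difference = 0.27 − 0.38 = -0.11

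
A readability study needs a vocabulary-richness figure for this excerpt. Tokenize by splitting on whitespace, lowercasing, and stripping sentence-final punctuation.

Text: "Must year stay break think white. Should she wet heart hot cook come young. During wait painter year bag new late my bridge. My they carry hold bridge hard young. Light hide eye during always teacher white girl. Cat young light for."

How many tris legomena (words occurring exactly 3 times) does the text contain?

1

Frequencies: young:3, year:2, white:2, during:2, my:2, bridge:2, light:2, must:1, stay:1, break:1, think:1, should:1, she:1, wet:1, heart:1, hot:1, cook:1, come:1, wait:1, painter:1, … (14 more, each freq 1)
Words with frequency 3: young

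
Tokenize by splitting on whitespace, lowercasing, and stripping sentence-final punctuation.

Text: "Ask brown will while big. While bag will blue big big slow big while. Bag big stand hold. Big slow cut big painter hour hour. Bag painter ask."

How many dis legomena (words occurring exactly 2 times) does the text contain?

5

Frequencies: big:7, while:3, bag:3, ask:2, will:2, slow:2, painter:2, hour:2, brown:1, blue:1, stand:1, hold:1, cut:1
Words with frequency 2: ask, hour, painter, slow, will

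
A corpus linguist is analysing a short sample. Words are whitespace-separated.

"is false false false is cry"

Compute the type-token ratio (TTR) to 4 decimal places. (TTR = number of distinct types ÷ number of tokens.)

0.5000

N = 6 tokens, V = 3 types.
TTR = V / N = 3 / 6 = 0.5000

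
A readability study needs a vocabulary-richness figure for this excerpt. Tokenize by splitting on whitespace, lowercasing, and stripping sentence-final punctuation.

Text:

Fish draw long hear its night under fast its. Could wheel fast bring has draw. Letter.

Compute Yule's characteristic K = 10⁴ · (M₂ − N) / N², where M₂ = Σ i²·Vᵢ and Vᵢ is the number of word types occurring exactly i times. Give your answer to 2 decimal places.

Frequencies: draw:2, its:2, fast:2, fish:1, long:1, hear:1, night:1, under:1, could:1, wheel:1, bring:1, has:1, letter:1
N = 16. Frequency spectrum: V_1=10, V_2=3
M₂ = 1²·10 + 2²·3 = 22
K = 10000 × (22 − 16) / 16² = 234.38

234.38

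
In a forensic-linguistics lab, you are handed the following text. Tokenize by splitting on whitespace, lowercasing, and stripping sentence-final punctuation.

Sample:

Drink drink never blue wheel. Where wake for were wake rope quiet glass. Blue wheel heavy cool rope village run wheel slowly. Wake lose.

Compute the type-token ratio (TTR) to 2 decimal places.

0.71

N = 24 tokens, V = 17 types.
TTR = V / N = 17 / 24 = 0.71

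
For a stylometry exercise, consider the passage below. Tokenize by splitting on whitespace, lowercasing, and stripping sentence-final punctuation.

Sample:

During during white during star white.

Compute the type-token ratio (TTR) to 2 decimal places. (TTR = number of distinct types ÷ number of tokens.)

0.50

N = 6 tokens, V = 3 types.
TTR = V / N = 3 / 6 = 0.50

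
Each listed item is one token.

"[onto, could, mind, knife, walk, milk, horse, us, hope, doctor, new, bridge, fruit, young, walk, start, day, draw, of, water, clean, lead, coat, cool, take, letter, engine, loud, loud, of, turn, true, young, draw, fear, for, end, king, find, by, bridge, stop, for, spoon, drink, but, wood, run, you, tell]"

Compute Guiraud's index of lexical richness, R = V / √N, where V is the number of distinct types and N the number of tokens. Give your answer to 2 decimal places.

N = 50, V = 43.
√N = 7.071068
R = 43 / 7.071068 = 6.08

6.08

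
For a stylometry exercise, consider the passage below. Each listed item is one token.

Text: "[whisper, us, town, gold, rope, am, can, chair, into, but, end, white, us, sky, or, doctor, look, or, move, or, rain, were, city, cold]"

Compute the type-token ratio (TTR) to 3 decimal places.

N = 24 tokens, V = 21 types.
TTR = V / N = 21 / 24 = 0.875

0.875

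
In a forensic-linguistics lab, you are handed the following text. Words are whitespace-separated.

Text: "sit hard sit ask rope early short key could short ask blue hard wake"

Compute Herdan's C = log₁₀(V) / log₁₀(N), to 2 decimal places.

0.87

N = 14, V = 10.
log₁₀(V) = 1.000000, log₁₀(N) = 1.146128
C = 1.000000 / 1.146128 = 0.87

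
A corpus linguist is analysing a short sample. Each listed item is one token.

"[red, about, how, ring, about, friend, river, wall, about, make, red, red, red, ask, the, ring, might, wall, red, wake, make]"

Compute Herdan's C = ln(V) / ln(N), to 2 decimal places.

0.82

N = 21, V = 12.
ln(V) = 2.484907, ln(N) = 3.044522
C = 2.484907 / 3.044522 = 0.82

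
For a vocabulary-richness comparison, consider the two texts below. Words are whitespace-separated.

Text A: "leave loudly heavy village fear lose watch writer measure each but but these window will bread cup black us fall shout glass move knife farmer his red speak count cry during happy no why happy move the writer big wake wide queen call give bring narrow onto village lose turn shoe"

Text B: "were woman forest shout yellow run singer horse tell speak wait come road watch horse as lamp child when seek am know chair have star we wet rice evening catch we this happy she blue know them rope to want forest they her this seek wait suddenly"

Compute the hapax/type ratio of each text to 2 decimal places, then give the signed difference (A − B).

0.04

A: hapax=39, V=45, ratio=0.87
B: hapax=33, V=40, ratio=0.83
Difference = 0.87 − 0.83 = 0.04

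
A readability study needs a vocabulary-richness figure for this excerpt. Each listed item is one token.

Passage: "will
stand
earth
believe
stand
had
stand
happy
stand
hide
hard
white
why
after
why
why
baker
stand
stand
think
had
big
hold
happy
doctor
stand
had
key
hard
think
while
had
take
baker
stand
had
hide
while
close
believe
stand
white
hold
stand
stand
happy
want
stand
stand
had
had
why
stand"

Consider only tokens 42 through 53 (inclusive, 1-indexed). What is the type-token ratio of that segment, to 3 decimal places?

0.583

Segment tokens 42–53: white, hold, stand, stand, happy, want, stand, stand, had, had, why, stand
Segment N = 12, segment V = 7.
TTR = 7 / 12 = 0.583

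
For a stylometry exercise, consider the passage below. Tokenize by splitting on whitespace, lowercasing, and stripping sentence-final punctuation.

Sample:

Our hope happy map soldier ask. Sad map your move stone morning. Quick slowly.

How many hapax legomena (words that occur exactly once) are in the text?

12

Frequencies: map:2, our:1, hope:1, happy:1, soldier:1, ask:1, sad:1, your:1, move:1, stone:1, morning:1, quick:1, slowly:1
Hapax (freq=1): ask, happy, hope, morning, move, our, quick, sad, slowly, soldier, stone, your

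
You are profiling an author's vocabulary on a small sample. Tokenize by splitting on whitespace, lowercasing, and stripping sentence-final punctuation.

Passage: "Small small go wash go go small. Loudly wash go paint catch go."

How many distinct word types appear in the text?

6

Distinct types: {catch, go, loudly, paint, small, wash}
V = 6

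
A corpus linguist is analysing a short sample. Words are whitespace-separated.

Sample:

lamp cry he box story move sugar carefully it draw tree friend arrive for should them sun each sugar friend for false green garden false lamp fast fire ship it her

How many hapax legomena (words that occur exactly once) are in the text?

19

Frequencies: lamp:2, sugar:2, it:2, friend:2, for:2, false:2, cry:1, he:1, box:1, story:1, move:1, carefully:1, draw:1, tree:1, arrive:1, should:1, them:1, sun:1, each:1, green:1, … (5 more, each freq 1)
Hapax (freq=1): arrive, box, carefully, cry, draw, each, fast, fire, garden, green, he, her, move, ship, should, story, sun, them, tree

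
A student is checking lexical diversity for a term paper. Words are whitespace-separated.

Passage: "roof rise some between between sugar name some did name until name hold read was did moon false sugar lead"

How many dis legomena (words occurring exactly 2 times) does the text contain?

Frequencies: name:3, some:2, between:2, sugar:2, did:2, roof:1, rise:1, until:1, hold:1, read:1, was:1, moon:1, false:1, lead:1
Words with frequency 2: between, did, some, sugar

4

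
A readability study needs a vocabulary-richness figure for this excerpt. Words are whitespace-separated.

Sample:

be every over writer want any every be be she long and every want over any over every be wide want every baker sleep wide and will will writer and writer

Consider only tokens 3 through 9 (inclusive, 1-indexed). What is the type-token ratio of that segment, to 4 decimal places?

0.8571

Segment tokens 3–9: over, writer, want, any, every, be, be
Segment N = 7, segment V = 6.
TTR = 6 / 7 = 0.8571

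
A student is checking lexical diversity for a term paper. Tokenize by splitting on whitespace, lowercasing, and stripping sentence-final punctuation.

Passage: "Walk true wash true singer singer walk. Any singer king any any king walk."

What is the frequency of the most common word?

Frequencies: walk:3, singer:3, any:3, true:2, king:2, wash:1
Most common: 'walk' with frequency 3.

3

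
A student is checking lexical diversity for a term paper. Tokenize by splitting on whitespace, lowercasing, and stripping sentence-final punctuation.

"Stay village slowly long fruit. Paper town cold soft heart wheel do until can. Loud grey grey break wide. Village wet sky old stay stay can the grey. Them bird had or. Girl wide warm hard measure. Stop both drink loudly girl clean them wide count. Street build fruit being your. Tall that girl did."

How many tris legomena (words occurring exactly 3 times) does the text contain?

4

Frequencies: stay:3, grey:3, wide:3, girl:3, village:2, fruit:2, can:2, them:2, slowly:1, long:1, paper:1, town:1, cold:1, soft:1, heart:1, wheel:1, do:1, until:1, loud:1, break:1, … (23 more, each freq 1)
Words with frequency 3: girl, grey, stay, wide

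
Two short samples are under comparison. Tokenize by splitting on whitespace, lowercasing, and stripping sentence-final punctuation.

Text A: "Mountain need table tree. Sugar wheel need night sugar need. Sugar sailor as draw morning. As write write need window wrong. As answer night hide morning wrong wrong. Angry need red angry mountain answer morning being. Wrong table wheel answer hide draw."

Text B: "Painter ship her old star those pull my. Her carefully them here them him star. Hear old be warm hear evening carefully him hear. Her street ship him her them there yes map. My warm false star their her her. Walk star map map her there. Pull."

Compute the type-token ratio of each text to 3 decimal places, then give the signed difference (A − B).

-0.037

TTR(A) = 19/42 = 0.452
TTR(B) = 23/47 = 0.489
Difference = 0.452 − 0.489 = -0.037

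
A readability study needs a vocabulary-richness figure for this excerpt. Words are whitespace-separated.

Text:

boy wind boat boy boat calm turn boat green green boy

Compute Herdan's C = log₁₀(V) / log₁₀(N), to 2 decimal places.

0.75

N = 11, V = 6.
log₁₀(V) = 0.778151, log₁₀(N) = 1.041393
C = 0.778151 / 1.041393 = 0.75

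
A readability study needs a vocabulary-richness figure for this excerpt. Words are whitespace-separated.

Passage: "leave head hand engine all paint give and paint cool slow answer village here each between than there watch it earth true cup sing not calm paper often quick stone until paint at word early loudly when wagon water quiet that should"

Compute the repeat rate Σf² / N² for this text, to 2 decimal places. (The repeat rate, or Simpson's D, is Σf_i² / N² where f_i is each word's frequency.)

Frequencies: paint:3, leave:1, head:1, hand:1, engine:1, all:1, give:1, and:1, cool:1, slow:1, answer:1, village:1, here:1, each:1, between:1, than:1, there:1, watch:1, it:1, earth:1, … (20 more, each freq 1)
Σf² = 48; N² = 1764
Repeat rate = 48 / 1764 = 0.03

0.03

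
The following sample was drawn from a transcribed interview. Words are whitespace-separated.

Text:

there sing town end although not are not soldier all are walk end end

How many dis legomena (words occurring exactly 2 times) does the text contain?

2

Frequencies: end:3, not:2, are:2, there:1, sing:1, town:1, although:1, soldier:1, all:1, walk:1
Words with frequency 2: are, not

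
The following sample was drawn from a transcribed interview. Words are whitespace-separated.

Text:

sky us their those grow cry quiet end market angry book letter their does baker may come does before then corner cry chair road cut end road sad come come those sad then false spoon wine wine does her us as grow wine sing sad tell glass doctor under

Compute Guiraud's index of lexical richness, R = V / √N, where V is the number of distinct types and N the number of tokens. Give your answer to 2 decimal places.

N = 49, V = 33.
√N = 7.000000
R = 33 / 7.000000 = 4.71

4.71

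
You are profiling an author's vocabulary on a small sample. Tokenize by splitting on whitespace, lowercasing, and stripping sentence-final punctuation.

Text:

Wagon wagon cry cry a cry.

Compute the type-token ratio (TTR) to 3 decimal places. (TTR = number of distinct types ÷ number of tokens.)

N = 6 tokens, V = 3 types.
TTR = V / N = 3 / 6 = 0.500

0.500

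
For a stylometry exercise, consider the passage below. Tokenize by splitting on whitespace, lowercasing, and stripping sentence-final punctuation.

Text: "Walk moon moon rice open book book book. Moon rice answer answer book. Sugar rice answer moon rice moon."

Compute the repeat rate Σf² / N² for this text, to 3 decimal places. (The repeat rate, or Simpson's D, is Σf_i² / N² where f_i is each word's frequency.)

0.191

Frequencies: moon:5, rice:4, book:4, answer:3, walk:1, open:1, sugar:1
Σf² = 69; N² = 361
Repeat rate = 69 / 361 = 0.191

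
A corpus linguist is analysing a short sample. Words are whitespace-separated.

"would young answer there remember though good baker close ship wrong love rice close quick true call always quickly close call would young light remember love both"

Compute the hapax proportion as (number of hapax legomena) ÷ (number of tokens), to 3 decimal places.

0.519

Frequencies: close:3, would:2, young:2, remember:2, love:2, call:2, answer:1, there:1, though:1, good:1, baker:1, ship:1, wrong:1, rice:1, quick:1, true:1, always:1, quickly:1, light:1, both:1
Hapax count = 14; token count = 27.
Ratio = 14 / 27 = 0.519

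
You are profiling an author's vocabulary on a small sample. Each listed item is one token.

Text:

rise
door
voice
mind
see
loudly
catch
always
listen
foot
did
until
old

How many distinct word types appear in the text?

13

Distinct types: {always, catch, did, door, foot, listen, loudly, mind, old, rise, see, until, voice}
V = 13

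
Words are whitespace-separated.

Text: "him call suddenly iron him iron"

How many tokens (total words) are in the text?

6

Tokens: him, call, suddenly, iron, him, iron
N = 6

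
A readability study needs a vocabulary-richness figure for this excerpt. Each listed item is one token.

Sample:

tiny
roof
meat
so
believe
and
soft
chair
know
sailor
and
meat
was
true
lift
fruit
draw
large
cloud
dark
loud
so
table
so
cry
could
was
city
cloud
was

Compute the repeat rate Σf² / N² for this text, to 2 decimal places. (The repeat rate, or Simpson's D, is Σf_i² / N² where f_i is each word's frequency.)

0.05

Frequencies: so:3, was:3, meat:2, and:2, cloud:2, tiny:1, roof:1, believe:1, soft:1, chair:1, know:1, sailor:1, true:1, lift:1, fruit:1, draw:1, large:1, dark:1, loud:1, table:1, … (3 more, each freq 1)
Σf² = 48; N² = 900
Repeat rate = 48 / 900 = 0.05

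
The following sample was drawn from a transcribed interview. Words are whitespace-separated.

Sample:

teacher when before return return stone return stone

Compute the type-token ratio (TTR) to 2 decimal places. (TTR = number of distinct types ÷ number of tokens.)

N = 8 tokens, V = 5 types.
TTR = V / N = 5 / 8 = 0.63

0.63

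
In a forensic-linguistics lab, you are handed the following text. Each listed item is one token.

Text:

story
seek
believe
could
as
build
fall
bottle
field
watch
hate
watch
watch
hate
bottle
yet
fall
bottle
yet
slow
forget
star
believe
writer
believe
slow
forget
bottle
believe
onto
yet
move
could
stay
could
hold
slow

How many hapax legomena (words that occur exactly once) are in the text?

11

Frequencies: believe:4, bottle:4, could:3, watch:3, yet:3, slow:3, fall:2, hate:2, forget:2, story:1, seek:1, as:1, build:1, field:1, star:1, writer:1, onto:1, move:1, stay:1, hold:1
Hapax (freq=1): as, build, field, hold, move, onto, seek, star, stay, story, writer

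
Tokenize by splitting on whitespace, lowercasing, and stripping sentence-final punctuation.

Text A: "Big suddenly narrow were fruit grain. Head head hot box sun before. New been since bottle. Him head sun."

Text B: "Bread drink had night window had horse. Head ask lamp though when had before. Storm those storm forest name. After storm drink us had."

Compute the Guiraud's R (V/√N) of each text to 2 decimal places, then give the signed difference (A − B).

A: V=16, N=19, R=3.67
B: V=18, N=24, R=3.67
Difference = 3.67 − 3.67 = 0.00

0.00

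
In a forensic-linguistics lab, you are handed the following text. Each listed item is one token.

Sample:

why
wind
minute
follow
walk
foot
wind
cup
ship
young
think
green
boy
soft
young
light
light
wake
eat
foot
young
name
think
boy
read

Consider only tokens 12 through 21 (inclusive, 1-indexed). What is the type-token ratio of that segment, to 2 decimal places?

0.80

Segment tokens 12–21: green, boy, soft, young, light, light, wake, eat, foot, young
Segment N = 10, segment V = 8.
TTR = 8 / 10 = 0.80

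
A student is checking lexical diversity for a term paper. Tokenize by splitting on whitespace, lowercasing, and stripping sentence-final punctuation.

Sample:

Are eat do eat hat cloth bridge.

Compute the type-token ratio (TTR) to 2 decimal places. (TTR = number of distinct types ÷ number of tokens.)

N = 7 tokens, V = 6 types.
TTR = V / N = 6 / 7 = 0.86

0.86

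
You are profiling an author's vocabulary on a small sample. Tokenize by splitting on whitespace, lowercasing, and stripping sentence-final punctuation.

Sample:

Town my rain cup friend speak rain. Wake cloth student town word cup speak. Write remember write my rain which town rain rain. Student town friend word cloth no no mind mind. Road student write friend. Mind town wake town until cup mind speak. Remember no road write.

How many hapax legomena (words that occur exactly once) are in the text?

Frequencies: town:6, rain:5, write:4, mind:4, cup:3, friend:3, speak:3, student:3, no:3, my:2, wake:2, cloth:2, word:2, remember:2, road:2, which:1, until:1
Hapax (freq=1): until, which

2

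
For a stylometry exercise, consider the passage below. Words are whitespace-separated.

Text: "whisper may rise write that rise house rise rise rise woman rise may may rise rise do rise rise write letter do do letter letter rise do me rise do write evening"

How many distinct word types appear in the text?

11

Distinct types: {do, evening, house, letter, may, me, rise, that, whisper, woman, write}
V = 11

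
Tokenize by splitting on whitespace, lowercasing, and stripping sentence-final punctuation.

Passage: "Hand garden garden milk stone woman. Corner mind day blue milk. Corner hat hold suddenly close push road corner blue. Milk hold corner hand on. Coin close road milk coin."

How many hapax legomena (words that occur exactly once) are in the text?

8

Frequencies: milk:4, corner:4, hand:2, garden:2, blue:2, hold:2, close:2, road:2, coin:2, stone:1, woman:1, mind:1, day:1, hat:1, suddenly:1, push:1, on:1
Hapax (freq=1): day, hat, mind, on, push, stone, suddenly, woman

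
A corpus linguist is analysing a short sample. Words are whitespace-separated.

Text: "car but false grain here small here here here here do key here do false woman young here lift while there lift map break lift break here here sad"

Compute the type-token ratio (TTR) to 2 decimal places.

N = 29 tokens, V = 16 types.
TTR = V / N = 16 / 29 = 0.55

0.55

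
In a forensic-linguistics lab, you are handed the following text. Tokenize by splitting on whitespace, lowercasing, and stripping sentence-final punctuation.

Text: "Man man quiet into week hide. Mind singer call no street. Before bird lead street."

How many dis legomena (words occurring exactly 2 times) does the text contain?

Frequencies: man:2, street:2, quiet:1, into:1, week:1, hide:1, mind:1, singer:1, call:1, no:1, before:1, bird:1, lead:1
Words with frequency 2: man, street

2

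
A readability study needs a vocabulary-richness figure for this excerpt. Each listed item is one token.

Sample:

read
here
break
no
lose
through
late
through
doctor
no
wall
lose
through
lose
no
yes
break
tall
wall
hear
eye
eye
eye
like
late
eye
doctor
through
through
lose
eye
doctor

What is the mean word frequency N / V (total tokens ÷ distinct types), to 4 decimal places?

N = 32 tokens, V = 14 types.
Mean frequency = N / V = 32 / 14 = 2.2857

2.2857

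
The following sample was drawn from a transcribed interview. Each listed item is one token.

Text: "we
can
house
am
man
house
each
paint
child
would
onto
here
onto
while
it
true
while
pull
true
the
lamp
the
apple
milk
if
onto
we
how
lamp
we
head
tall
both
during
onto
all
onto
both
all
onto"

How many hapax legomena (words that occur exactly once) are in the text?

Frequencies: onto:6, we:3, house:2, while:2, true:2, the:2, lamp:2, both:2, all:2, can:1, am:1, man:1, each:1, paint:1, child:1, would:1, here:1, it:1, pull:1, apple:1, … (6 more, each freq 1)
Hapax (freq=1): am, apple, can, child, during, each, head, here, how, if, it, man, milk, paint, pull, tall, would

17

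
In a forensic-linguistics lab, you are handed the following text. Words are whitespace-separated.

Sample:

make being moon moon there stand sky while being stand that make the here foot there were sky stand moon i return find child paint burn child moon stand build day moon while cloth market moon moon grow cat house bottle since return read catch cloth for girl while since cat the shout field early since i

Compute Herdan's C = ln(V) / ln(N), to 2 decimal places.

0.87

N = 57, V = 34.
ln(V) = 3.526361, ln(N) = 4.043051
C = 3.526361 / 4.043051 = 0.87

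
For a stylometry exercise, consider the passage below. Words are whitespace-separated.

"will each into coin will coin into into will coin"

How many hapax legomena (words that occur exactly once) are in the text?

Frequencies: will:3, into:3, coin:3, each:1
Hapax (freq=1): each

1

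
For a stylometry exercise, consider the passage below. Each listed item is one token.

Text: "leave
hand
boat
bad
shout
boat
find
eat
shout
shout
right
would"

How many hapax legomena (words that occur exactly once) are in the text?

7

Frequencies: shout:3, boat:2, leave:1, hand:1, bad:1, find:1, eat:1, right:1, would:1
Hapax (freq=1): bad, eat, find, hand, leave, right, would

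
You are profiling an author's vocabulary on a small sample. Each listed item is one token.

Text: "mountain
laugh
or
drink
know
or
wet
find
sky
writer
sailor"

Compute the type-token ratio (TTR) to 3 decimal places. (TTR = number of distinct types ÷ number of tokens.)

N = 11 tokens, V = 10 types.
TTR = V / N = 10 / 11 = 0.909

0.909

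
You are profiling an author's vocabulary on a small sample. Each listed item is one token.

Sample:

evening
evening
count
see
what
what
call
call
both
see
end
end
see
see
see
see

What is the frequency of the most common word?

Frequencies: see:6, evening:2, what:2, call:2, end:2, count:1, both:1
Most common: 'see' with frequency 6.

6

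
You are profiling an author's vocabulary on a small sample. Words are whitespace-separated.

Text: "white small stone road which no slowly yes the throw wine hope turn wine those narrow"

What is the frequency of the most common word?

2

Frequencies: wine:2, white:1, small:1, stone:1, road:1, which:1, no:1, slowly:1, yes:1, the:1, throw:1, hope:1, turn:1, those:1, narrow:1
Most common: 'wine' with frequency 2.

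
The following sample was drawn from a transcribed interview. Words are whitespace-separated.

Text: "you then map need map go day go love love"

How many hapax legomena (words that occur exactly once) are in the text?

4

Frequencies: map:2, go:2, love:2, you:1, then:1, need:1, day:1
Hapax (freq=1): day, need, then, you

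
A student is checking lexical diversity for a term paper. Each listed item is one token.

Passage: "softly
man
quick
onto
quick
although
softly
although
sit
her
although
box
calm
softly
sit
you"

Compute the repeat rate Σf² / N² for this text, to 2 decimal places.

0.13

Frequencies: softly:3, although:3, quick:2, sit:2, man:1, onto:1, her:1, box:1, calm:1, you:1
Σf² = 32; N² = 256
Repeat rate = 32 / 256 = 0.13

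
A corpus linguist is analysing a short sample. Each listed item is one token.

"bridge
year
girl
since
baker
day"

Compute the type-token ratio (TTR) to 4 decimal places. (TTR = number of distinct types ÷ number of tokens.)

N = 6 tokens, V = 6 types.
TTR = V / N = 6 / 6 = 1.0000

1.0000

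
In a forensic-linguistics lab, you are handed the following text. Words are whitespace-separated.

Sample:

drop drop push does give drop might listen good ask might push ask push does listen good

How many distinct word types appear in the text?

8

Distinct types: {ask, does, drop, give, good, listen, might, push}
V = 8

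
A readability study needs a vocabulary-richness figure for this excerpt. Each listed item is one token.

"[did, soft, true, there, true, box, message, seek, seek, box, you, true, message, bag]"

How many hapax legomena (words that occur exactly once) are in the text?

5

Frequencies: true:3, box:2, message:2, seek:2, did:1, soft:1, there:1, you:1, bag:1
Hapax (freq=1): bag, did, soft, there, you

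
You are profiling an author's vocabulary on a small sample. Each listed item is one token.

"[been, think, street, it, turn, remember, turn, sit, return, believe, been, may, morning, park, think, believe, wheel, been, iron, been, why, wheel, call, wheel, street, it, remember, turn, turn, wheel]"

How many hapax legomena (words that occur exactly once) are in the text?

8

Frequencies: been:4, turn:4, wheel:4, think:2, street:2, it:2, remember:2, believe:2, sit:1, return:1, may:1, morning:1, park:1, iron:1, why:1, call:1
Hapax (freq=1): call, iron, may, morning, park, return, sit, why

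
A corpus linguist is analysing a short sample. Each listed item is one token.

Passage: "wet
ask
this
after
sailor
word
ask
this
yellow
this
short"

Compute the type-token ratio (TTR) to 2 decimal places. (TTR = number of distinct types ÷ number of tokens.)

N = 11 tokens, V = 8 types.
TTR = V / N = 8 / 11 = 0.73

0.73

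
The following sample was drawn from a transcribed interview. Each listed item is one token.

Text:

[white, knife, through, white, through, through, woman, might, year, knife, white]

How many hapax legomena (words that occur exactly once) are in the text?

Frequencies: white:3, through:3, knife:2, woman:1, might:1, year:1
Hapax (freq=1): might, woman, year

3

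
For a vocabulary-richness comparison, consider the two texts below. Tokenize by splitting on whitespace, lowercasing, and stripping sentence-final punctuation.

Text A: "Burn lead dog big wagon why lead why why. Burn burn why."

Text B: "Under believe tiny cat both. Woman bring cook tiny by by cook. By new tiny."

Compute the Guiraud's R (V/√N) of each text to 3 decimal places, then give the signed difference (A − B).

-0.850

A: V=6, N=12, R=1.732
B: V=10, N=15, R=2.582
Difference = 1.732 − 2.582 = -0.850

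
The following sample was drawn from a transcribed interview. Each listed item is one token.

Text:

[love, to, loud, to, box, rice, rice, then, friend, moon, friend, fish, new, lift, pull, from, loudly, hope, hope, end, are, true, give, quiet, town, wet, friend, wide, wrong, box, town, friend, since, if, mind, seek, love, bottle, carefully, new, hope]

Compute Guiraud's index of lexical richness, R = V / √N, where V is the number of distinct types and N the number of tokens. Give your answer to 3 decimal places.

N = 41, V = 30.
√N = 6.403124
R = 30 / 6.403124 = 4.685

4.685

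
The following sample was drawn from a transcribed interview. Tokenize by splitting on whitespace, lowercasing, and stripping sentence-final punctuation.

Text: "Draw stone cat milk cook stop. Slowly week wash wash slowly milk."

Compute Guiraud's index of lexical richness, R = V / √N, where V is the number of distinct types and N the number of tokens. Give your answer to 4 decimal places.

2.5981

N = 12, V = 9.
√N = 3.464102
R = 9 / 3.464102 = 2.5981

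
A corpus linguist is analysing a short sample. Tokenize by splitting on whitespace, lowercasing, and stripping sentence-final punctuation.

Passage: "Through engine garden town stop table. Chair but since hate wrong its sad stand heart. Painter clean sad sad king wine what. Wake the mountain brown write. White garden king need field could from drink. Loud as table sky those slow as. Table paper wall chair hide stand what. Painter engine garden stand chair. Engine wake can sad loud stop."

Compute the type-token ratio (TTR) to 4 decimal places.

0.6667

N = 60 tokens, V = 40 types.
TTR = V / N = 40 / 60 = 0.6667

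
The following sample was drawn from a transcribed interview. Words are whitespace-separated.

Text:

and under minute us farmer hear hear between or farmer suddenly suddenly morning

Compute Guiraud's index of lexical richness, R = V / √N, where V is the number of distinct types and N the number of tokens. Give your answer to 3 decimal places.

2.774

N = 13, V = 10.
√N = 3.605551
R = 10 / 3.605551 = 2.774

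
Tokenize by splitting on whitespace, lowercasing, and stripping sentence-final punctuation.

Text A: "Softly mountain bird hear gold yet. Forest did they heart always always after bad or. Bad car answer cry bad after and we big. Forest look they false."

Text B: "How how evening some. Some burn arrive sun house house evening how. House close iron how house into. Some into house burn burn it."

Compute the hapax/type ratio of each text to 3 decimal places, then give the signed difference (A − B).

0.318

A: hapax=17, V=22, ratio=0.773
B: hapax=5, V=11, ratio=0.455
Difference = 0.773 − 0.455 = 0.318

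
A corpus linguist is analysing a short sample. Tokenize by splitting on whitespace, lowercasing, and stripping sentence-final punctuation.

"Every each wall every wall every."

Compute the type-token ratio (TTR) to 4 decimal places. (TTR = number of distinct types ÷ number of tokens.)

0.5000

N = 6 tokens, V = 3 types.
TTR = V / N = 3 / 6 = 0.5000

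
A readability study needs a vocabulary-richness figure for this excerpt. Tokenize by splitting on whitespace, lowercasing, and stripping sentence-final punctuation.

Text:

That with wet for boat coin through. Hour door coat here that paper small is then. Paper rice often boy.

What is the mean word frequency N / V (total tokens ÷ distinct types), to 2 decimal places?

N = 20 tokens, V = 18 types.
Mean frequency = N / V = 20 / 18 = 1.11

1.11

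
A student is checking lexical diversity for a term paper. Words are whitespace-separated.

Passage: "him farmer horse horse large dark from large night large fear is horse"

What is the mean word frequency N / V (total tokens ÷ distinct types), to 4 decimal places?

1.4444

N = 13 tokens, V = 9 types.
Mean frequency = N / V = 13 / 9 = 1.4444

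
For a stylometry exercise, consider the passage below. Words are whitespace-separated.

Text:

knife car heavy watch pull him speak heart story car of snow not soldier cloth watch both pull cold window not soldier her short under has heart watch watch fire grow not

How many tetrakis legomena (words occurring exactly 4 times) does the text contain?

Frequencies: watch:4, not:3, car:2, pull:2, heart:2, soldier:2, knife:1, heavy:1, him:1, speak:1, story:1, of:1, snow:1, cloth:1, both:1, cold:1, window:1, her:1, short:1, under:1, … (3 more, each freq 1)
Words with frequency 4: watch

1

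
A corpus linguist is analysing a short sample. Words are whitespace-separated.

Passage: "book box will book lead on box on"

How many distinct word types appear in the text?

5

Distinct types: {book, box, lead, on, will}
V = 5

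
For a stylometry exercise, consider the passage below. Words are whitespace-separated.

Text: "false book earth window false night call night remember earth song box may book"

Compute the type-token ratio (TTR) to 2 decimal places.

N = 14 tokens, V = 10 types.
TTR = V / N = 10 / 14 = 0.71

0.71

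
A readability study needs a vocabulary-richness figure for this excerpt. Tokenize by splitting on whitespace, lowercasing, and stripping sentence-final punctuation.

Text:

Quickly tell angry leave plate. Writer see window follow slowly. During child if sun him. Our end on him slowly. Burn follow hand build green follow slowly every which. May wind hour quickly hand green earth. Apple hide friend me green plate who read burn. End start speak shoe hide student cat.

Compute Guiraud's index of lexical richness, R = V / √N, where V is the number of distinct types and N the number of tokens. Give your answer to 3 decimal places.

N = 52, V = 39.
√N = 7.211103
R = 39 / 7.211103 = 5.408

5.408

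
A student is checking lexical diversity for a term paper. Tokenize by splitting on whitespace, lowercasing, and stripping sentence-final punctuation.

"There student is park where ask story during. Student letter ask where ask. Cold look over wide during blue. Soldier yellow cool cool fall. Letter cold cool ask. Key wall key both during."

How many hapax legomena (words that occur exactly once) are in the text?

13

Frequencies: ask:4, during:3, cool:3, student:2, where:2, letter:2, cold:2, key:2, there:1, is:1, park:1, story:1, look:1, over:1, wide:1, blue:1, soldier:1, yellow:1, fall:1, wall:1, … (1 more, each freq 1)
Hapax (freq=1): blue, both, fall, is, look, over, park, soldier, story, there, wall, wide, yellow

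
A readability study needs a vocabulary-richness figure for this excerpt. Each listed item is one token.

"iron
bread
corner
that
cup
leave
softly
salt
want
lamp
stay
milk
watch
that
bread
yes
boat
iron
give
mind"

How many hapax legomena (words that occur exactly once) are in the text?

14

Frequencies: iron:2, bread:2, that:2, corner:1, cup:1, leave:1, softly:1, salt:1, want:1, lamp:1, stay:1, milk:1, watch:1, yes:1, boat:1, give:1, mind:1
Hapax (freq=1): boat, corner, cup, give, lamp, leave, milk, mind, salt, softly, stay, want, watch, yes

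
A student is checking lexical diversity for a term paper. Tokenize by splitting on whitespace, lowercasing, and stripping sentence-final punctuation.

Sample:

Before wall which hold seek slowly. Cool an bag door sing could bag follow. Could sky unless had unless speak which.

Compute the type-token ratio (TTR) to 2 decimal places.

N = 21 tokens, V = 17 types.
TTR = V / N = 17 / 21 = 0.81

0.81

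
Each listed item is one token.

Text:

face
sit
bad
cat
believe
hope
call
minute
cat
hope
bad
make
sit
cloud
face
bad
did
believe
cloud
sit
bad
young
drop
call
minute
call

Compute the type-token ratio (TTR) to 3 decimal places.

0.500

N = 26 tokens, V = 13 types.
TTR = V / N = 13 / 26 = 0.500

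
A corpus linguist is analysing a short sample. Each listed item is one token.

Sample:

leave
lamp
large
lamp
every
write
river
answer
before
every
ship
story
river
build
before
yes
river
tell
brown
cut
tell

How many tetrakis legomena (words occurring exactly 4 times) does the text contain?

0

Frequencies: river:3, lamp:2, every:2, before:2, tell:2, leave:1, large:1, write:1, answer:1, ship:1, story:1, build:1, yes:1, brown:1, cut:1
Words with frequency 4: (none)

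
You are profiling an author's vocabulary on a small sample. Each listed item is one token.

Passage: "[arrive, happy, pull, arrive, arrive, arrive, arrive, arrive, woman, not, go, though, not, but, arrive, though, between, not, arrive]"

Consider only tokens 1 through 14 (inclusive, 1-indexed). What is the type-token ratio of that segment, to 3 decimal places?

0.571

Segment tokens 1–14: arrive, happy, pull, arrive, arrive, arrive, arrive, arrive, woman, not, go, though, not, but
Segment N = 14, segment V = 8.
TTR = 8 / 14 = 0.571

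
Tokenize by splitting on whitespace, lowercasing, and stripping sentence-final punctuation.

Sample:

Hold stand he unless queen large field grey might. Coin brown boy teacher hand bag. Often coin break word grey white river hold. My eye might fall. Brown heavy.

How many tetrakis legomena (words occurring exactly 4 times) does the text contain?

0

Frequencies: hold:2, grey:2, might:2, coin:2, brown:2, stand:1, he:1, unless:1, queen:1, large:1, field:1, boy:1, teacher:1, hand:1, bag:1, often:1, break:1, word:1, white:1, river:1, … (4 more, each freq 1)
Words with frequency 4: (none)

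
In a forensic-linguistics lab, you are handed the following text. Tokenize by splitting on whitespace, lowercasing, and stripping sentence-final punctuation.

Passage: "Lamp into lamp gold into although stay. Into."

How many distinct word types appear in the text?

Distinct types: {although, gold, into, lamp, stay}
V = 5

5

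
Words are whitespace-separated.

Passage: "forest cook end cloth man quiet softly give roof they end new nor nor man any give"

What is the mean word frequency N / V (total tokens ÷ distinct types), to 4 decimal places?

1.3077

N = 17 tokens, V = 13 types.
Mean frequency = N / V = 17 / 13 = 1.3077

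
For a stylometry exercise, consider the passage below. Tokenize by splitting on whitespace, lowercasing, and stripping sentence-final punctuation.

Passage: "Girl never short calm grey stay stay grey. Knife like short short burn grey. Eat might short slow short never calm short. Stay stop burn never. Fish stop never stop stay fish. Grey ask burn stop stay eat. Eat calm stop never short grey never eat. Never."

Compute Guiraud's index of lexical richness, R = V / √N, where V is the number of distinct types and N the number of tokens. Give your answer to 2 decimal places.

2.19

N = 47, V = 15.
√N = 6.855655
R = 15 / 6.855655 = 2.19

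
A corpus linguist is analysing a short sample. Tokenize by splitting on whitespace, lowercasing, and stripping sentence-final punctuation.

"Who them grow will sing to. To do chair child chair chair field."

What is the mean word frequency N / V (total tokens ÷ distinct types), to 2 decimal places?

1.30

N = 13 tokens, V = 10 types.
Mean frequency = N / V = 13 / 10 = 1.30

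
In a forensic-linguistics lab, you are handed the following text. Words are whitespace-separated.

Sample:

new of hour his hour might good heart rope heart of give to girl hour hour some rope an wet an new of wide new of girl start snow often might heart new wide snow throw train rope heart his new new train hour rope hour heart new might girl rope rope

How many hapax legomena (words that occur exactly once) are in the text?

8

Frequencies: new:7, hour:6, rope:6, heart:5, of:4, might:3, girl:3, his:2, an:2, wide:2, snow:2, train:2, good:1, give:1, to:1, some:1, wet:1, start:1, often:1, throw:1
Hapax (freq=1): give, good, often, some, start, throw, to, wet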